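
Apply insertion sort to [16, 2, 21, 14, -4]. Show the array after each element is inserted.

First element 16 is already 'sorted'
Insert 2: shifted 1 elements -> [2, 16, 21, 14, -4]
Insert 21: shifted 0 elements -> [2, 16, 21, 14, -4]
Insert 14: shifted 2 elements -> [2, 14, 16, 21, -4]
Insert -4: shifted 4 elements -> [-4, 2, 14, 16, 21]


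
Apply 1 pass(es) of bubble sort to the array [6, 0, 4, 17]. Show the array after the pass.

After pass 1: [0, 4, 6, 17] (2 swaps)
Total swaps: 2


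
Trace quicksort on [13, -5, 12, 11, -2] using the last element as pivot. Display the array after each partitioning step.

Partition 1: pivot=-2 at index 1 -> [-5, -2, 12, 11, 13]
Partition 2: pivot=13 at index 4 -> [-5, -2, 12, 11, 13]
Partition 3: pivot=11 at index 2 -> [-5, -2, 11, 12, 13]


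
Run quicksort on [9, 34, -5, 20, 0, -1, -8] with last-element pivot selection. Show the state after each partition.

Partition 1: pivot=-8 at index 0 -> [-8, 34, -5, 20, 0, -1, 9]
Partition 2: pivot=9 at index 4 -> [-8, -5, 0, -1, 9, 20, 34]
Partition 3: pivot=-1 at index 2 -> [-8, -5, -1, 0, 9, 20, 34]
Partition 4: pivot=34 at index 6 -> [-8, -5, -1, 0, 9, 20, 34]


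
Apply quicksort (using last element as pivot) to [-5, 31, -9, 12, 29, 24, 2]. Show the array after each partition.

Partition 1: pivot=2 at index 2 -> [-5, -9, 2, 12, 29, 24, 31]
Partition 2: pivot=-9 at index 0 -> [-9, -5, 2, 12, 29, 24, 31]
Partition 3: pivot=31 at index 6 -> [-9, -5, 2, 12, 29, 24, 31]
Partition 4: pivot=24 at index 4 -> [-9, -5, 2, 12, 24, 29, 31]


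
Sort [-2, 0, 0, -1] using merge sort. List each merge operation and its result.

Divide and conquer:
  Merge [-2] + [0] -> [-2, 0]
  Merge [0] + [-1] -> [-1, 0]
  Merge [-2, 0] + [-1, 0] -> [-2, -1, 0, 0]


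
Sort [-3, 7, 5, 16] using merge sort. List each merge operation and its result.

Divide and conquer:
  Merge [-3] + [7] -> [-3, 7]
  Merge [5] + [16] -> [5, 16]
  Merge [-3, 7] + [5, 16] -> [-3, 5, 7, 16]


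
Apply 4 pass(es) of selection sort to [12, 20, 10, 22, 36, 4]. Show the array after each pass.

Pass 1: Select minimum 4 at index 5, swap -> [4, 20, 10, 22, 36, 12]
Pass 2: Select minimum 10 at index 2, swap -> [4, 10, 20, 22, 36, 12]
Pass 3: Select minimum 12 at index 5, swap -> [4, 10, 12, 22, 36, 20]
Pass 4: Select minimum 20 at index 5, swap -> [4, 10, 12, 20, 36, 22]


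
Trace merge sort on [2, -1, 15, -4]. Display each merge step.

Divide and conquer:
  Merge [2] + [-1] -> [-1, 2]
  Merge [15] + [-4] -> [-4, 15]
  Merge [-1, 2] + [-4, 15] -> [-4, -1, 2, 15]


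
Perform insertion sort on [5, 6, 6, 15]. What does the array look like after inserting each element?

First element 5 is already 'sorted'
Insert 6: shifted 0 elements -> [5, 6, 6, 15]
Insert 6: shifted 0 elements -> [5, 6, 6, 15]
Insert 15: shifted 0 elements -> [5, 6, 6, 15]


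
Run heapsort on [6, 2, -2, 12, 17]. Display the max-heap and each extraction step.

Build heap: [17, 12, -2, 6, 2]
Extract 17: [12, 6, -2, 2, 17]
Extract 12: [6, 2, -2, 12, 17]
Extract 6: [2, -2, 6, 12, 17]
Extract 2: [-2, 2, 6, 12, 17]


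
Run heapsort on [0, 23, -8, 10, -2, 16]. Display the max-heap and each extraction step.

Build heap: [23, 10, 16, 0, -2, -8]
Extract 23: [16, 10, -8, 0, -2, 23]
Extract 16: [10, 0, -8, -2, 16, 23]
Extract 10: [0, -2, -8, 10, 16, 23]
Extract 0: [-2, -8, 0, 10, 16, 23]
Extract -2: [-8, -2, 0, 10, 16, 23]


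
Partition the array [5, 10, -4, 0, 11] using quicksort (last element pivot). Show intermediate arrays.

Partition 1: pivot=11 at index 4 -> [5, 10, -4, 0, 11]
Partition 2: pivot=0 at index 1 -> [-4, 0, 5, 10, 11]
Partition 3: pivot=10 at index 3 -> [-4, 0, 5, 10, 11]


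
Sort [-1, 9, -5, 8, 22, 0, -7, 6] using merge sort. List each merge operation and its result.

Divide and conquer:
  Merge [-1] + [9] -> [-1, 9]
  Merge [-5] + [8] -> [-5, 8]
  Merge [-1, 9] + [-5, 8] -> [-5, -1, 8, 9]
  Merge [22] + [0] -> [0, 22]
  Merge [-7] + [6] -> [-7, 6]
  Merge [0, 22] + [-7, 6] -> [-7, 0, 6, 22]
  Merge [-5, -1, 8, 9] + [-7, 0, 6, 22] -> [-7, -5, -1, 0, 6, 8, 9, 22]


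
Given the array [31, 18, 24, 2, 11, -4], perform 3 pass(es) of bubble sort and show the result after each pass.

After pass 1: [18, 24, 2, 11, -4, 31] (5 swaps)
After pass 2: [18, 2, 11, -4, 24, 31] (3 swaps)
After pass 3: [2, 11, -4, 18, 24, 31] (3 swaps)
Total swaps: 11


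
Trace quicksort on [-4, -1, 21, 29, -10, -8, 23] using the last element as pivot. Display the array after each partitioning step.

Partition 1: pivot=23 at index 5 -> [-4, -1, 21, -10, -8, 23, 29]
Partition 2: pivot=-8 at index 1 -> [-10, -8, 21, -4, -1, 23, 29]
Partition 3: pivot=-1 at index 3 -> [-10, -8, -4, -1, 21, 23, 29]


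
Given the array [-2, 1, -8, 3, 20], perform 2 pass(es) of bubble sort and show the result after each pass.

After pass 1: [-2, -8, 1, 3, 20] (1 swaps)
After pass 2: [-8, -2, 1, 3, 20] (1 swaps)
Total swaps: 2


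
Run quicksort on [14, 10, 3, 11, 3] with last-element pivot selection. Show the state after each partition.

Partition 1: pivot=3 at index 1 -> [3, 3, 14, 11, 10]
Partition 2: pivot=10 at index 2 -> [3, 3, 10, 11, 14]
Partition 3: pivot=14 at index 4 -> [3, 3, 10, 11, 14]


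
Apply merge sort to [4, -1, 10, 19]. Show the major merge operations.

Divide and conquer:
  Merge [4] + [-1] -> [-1, 4]
  Merge [10] + [19] -> [10, 19]
  Merge [-1, 4] + [10, 19] -> [-1, 4, 10, 19]


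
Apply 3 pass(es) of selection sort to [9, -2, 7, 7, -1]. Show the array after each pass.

Pass 1: Select minimum -2 at index 1, swap -> [-2, 9, 7, 7, -1]
Pass 2: Select minimum -1 at index 4, swap -> [-2, -1, 7, 7, 9]
Pass 3: Select minimum 7 at index 2, swap -> [-2, -1, 7, 7, 9]


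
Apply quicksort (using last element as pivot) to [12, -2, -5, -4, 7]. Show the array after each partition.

Partition 1: pivot=7 at index 3 -> [-2, -5, -4, 7, 12]
Partition 2: pivot=-4 at index 1 -> [-5, -4, -2, 7, 12]


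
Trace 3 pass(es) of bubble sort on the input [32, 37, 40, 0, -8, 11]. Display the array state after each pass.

After pass 1: [32, 37, 0, -8, 11, 40] (3 swaps)
After pass 2: [32, 0, -8, 11, 37, 40] (3 swaps)
After pass 3: [0, -8, 11, 32, 37, 40] (3 swaps)
Total swaps: 9


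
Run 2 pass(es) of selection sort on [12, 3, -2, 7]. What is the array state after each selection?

Pass 1: Select minimum -2 at index 2, swap -> [-2, 3, 12, 7]
Pass 2: Select minimum 3 at index 1, swap -> [-2, 3, 12, 7]


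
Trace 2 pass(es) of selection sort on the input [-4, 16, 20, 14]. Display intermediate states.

Pass 1: Select minimum -4 at index 0, swap -> [-4, 16, 20, 14]
Pass 2: Select minimum 14 at index 3, swap -> [-4, 14, 20, 16]


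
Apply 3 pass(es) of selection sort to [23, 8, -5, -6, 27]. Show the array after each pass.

Pass 1: Select minimum -6 at index 3, swap -> [-6, 8, -5, 23, 27]
Pass 2: Select minimum -5 at index 2, swap -> [-6, -5, 8, 23, 27]
Pass 3: Select minimum 8 at index 2, swap -> [-6, -5, 8, 23, 27]


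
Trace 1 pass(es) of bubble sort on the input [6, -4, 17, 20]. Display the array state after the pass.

After pass 1: [-4, 6, 17, 20] (1 swaps)
Total swaps: 1


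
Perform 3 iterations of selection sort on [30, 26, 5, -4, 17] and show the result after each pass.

Pass 1: Select minimum -4 at index 3, swap -> [-4, 26, 5, 30, 17]
Pass 2: Select minimum 5 at index 2, swap -> [-4, 5, 26, 30, 17]
Pass 3: Select minimum 17 at index 4, swap -> [-4, 5, 17, 30, 26]


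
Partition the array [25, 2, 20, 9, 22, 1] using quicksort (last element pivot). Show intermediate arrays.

Partition 1: pivot=1 at index 0 -> [1, 2, 20, 9, 22, 25]
Partition 2: pivot=25 at index 5 -> [1, 2, 20, 9, 22, 25]
Partition 3: pivot=22 at index 4 -> [1, 2, 20, 9, 22, 25]
Partition 4: pivot=9 at index 2 -> [1, 2, 9, 20, 22, 25]


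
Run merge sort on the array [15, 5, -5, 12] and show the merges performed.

Divide and conquer:
  Merge [15] + [5] -> [5, 15]
  Merge [-5] + [12] -> [-5, 12]
  Merge [5, 15] + [-5, 12] -> [-5, 5, 12, 15]


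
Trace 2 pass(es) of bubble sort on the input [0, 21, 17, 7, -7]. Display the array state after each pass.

After pass 1: [0, 17, 7, -7, 21] (3 swaps)
After pass 2: [0, 7, -7, 17, 21] (2 swaps)
Total swaps: 5


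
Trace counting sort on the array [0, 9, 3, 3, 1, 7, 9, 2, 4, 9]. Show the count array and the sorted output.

Count array: [1, 1, 1, 2, 1, 0, 0, 1, 0, 3]
(count[i] = number of elements equal to i)
Cumulative count: [1, 2, 3, 5, 6, 6, 6, 7, 7, 10]
Sorted: [0, 1, 2, 3, 3, 4, 7, 9, 9, 9]


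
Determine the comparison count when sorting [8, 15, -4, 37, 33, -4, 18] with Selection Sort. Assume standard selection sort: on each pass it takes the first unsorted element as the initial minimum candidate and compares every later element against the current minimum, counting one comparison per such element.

Pass 1: scan indices 1..6 for the minimum = 6 comparison(s); min is -4, place at index 0 -> [-4, 15, 8, 37, 33, -4, 18]
Pass 2: scan indices 2..6 for the minimum = 5 comparison(s); min is -4, place at index 1 -> [-4, -4, 8, 37, 33, 15, 18]
Pass 3: scan indices 3..6 for the minimum = 4 comparison(s); min is 8, place at index 2 -> [-4, -4, 8, 37, 33, 15, 18]
Pass 4: scan indices 4..6 for the minimum = 3 comparison(s); min is 15, place at index 3 -> [-4, -4, 8, 15, 33, 37, 18]
Pass 5: scan indices 5..6 for the minimum = 2 comparison(s); min is 18, place at index 4 -> [-4, -4, 8, 15, 18, 37, 33]
Pass 6: scan indices 6..6 for the minimum = 1 comparison(s); min is 33, place at index 5 -> [-4, -4, 8, 15, 18, 33, 37]
Selection sort always scans the whole unsorted suffix, so the count is (n-1) + (n-2) + ... + 1 = n(n-1)/2 = 7*6/2 = 21 regardless of the input order.
Total comparisons: 6 + 5 + 4 + 3 + 2 + 1 = 21


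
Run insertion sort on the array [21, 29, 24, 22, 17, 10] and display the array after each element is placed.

First element 21 is already 'sorted'
Insert 29: shifted 0 elements -> [21, 29, 24, 22, 17, 10]
Insert 24: shifted 1 elements -> [21, 24, 29, 22, 17, 10]
Insert 22: shifted 2 elements -> [21, 22, 24, 29, 17, 10]
Insert 17: shifted 4 elements -> [17, 21, 22, 24, 29, 10]
Insert 10: shifted 5 elements -> [10, 17, 21, 22, 24, 29]


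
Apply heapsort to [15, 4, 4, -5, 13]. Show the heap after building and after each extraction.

Build heap: [15, 13, 4, -5, 4]
Extract 15: [13, 4, 4, -5, 15]
Extract 13: [4, -5, 4, 13, 15]
Extract 4: [4, -5, 4, 13, 15]
Extract 4: [-5, 4, 4, 13, 15]


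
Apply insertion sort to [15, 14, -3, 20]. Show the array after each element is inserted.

First element 15 is already 'sorted'
Insert 14: shifted 1 elements -> [14, 15, -3, 20]
Insert -3: shifted 2 elements -> [-3, 14, 15, 20]
Insert 20: shifted 0 elements -> [-3, 14, 15, 20]


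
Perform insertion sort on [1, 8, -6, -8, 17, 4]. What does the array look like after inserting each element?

First element 1 is already 'sorted'
Insert 8: shifted 0 elements -> [1, 8, -6, -8, 17, 4]
Insert -6: shifted 2 elements -> [-6, 1, 8, -8, 17, 4]
Insert -8: shifted 3 elements -> [-8, -6, 1, 8, 17, 4]
Insert 17: shifted 0 elements -> [-8, -6, 1, 8, 17, 4]
Insert 4: shifted 2 elements -> [-8, -6, 1, 4, 8, 17]


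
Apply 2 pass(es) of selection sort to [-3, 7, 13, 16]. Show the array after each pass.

Pass 1: Select minimum -3 at index 0, swap -> [-3, 7, 13, 16]
Pass 2: Select minimum 7 at index 1, swap -> [-3, 7, 13, 16]


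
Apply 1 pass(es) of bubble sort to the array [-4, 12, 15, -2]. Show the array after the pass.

After pass 1: [-4, 12, -2, 15] (1 swaps)
Total swaps: 1


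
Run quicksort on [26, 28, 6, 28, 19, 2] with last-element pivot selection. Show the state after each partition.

Partition 1: pivot=2 at index 0 -> [2, 28, 6, 28, 19, 26]
Partition 2: pivot=26 at index 3 -> [2, 6, 19, 26, 28, 28]
Partition 3: pivot=19 at index 2 -> [2, 6, 19, 26, 28, 28]
Partition 4: pivot=28 at index 5 -> [2, 6, 19, 26, 28, 28]


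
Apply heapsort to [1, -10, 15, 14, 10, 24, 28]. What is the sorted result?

Build heap: [28, 14, 24, -10, 10, 1, 15]
Extract 28: [24, 14, 15, -10, 10, 1, 28]
Extract 24: [15, 14, 1, -10, 10, 24, 28]
Extract 15: [14, 10, 1, -10, 15, 24, 28]
Extract 14: [10, -10, 1, 14, 15, 24, 28]
Extract 10: [1, -10, 10, 14, 15, 24, 28]
Extract 1: [-10, 1, 10, 14, 15, 24, 28]


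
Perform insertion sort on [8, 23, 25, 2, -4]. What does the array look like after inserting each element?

First element 8 is already 'sorted'
Insert 23: shifted 0 elements -> [8, 23, 25, 2, -4]
Insert 25: shifted 0 elements -> [8, 23, 25, 2, -4]
Insert 2: shifted 3 elements -> [2, 8, 23, 25, -4]
Insert -4: shifted 4 elements -> [-4, 2, 8, 23, 25]


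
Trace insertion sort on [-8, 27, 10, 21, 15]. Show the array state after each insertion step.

First element -8 is already 'sorted'
Insert 27: shifted 0 elements -> [-8, 27, 10, 21, 15]
Insert 10: shifted 1 elements -> [-8, 10, 27, 21, 15]
Insert 21: shifted 1 elements -> [-8, 10, 21, 27, 15]
Insert 15: shifted 2 elements -> [-8, 10, 15, 21, 27]


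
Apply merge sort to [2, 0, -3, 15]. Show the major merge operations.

Divide and conquer:
  Merge [2] + [0] -> [0, 2]
  Merge [-3] + [15] -> [-3, 15]
  Merge [0, 2] + [-3, 15] -> [-3, 0, 2, 15]


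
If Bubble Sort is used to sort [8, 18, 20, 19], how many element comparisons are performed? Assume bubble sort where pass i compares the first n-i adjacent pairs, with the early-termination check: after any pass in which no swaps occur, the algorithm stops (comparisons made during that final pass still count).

Pass 1: compare adjacent pairs (0,1)..(2,3) = 3 comparison(s), 1 swap(s) -> [8, 18, 19, 20]
Pass 2: compare adjacent pairs (0,1)..(1,2) = 2 comparison(s), 0 swap(s) -> [8, 18, 19, 20]
No swaps in this pass, so bubble sort stops here.
Total comparisons: 3 + 2 = 5


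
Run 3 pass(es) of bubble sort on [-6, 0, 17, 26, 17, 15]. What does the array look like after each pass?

After pass 1: [-6, 0, 17, 17, 15, 26] (2 swaps)
After pass 2: [-6, 0, 17, 15, 17, 26] (1 swaps)
After pass 3: [-6, 0, 15, 17, 17, 26] (1 swaps)
Total swaps: 4


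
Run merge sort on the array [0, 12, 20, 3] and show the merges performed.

Divide and conquer:
  Merge [0] + [12] -> [0, 12]
  Merge [20] + [3] -> [3, 20]
  Merge [0, 12] + [3, 20] -> [0, 3, 12, 20]


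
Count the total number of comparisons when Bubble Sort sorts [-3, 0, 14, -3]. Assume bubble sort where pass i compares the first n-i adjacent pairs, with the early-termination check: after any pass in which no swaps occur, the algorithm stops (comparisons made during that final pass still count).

Pass 1: compare adjacent pairs (0,1)..(2,3) = 3 comparison(s), 1 swap(s) -> [-3, 0, -3, 14]
Pass 2: compare adjacent pairs (0,1)..(1,2) = 2 comparison(s), 1 swap(s) -> [-3, -3, 0, 14]
Pass 3: compare adjacent pairs (0,1)..(0,1) = 1 comparison(s), 0 swap(s) -> [-3, -3, 0, 14]
No swaps in this pass, so bubble sort stops here.
Total comparisons: 3 + 2 + 1 = 6


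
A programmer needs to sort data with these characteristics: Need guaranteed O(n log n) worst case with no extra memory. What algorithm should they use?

Best choice: Heapsort
Reason: Heapsort is O(n log n) worst case and sorts in-place; quicksort can degrade to O(n^2)


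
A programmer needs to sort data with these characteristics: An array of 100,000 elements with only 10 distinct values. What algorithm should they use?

Best choice: 3-way quicksort or Counting sort
Reason: 3-way (Dutch national flag) partitioning groups every copy of the pivot together, so with only d=10 distinct keys quicksort finishes in O(n log d) expected time, which is effectively linear; counting sort runs in O(n + k) where k is the size of the key range (not the number of distinct values), so it is linear when the 10 values are integers drawn from a small known range


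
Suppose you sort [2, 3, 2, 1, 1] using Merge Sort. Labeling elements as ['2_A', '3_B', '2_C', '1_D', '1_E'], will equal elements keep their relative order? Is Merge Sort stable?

Trace Merge Sort on the labeled array (the key is the number; the letter only tracks identity):
  Merge [2_A] + [3_B] -> [2_A, 3_B]
  Merge [1_D] + [1_E] -> [1_D, 1_E]
  Merge [2_C] + [1_D, 1_E] -> [1_D, 1_E, 2_C]
  Merge [2_A, 3_B] + [1_D, 1_E, 2_C] -> [1_D, 1_E, 2_A, 2_C, 3_B]
Final order: [1_D, 1_E, 2_A, 2_C, 3_B]
Equal keys:
  value 1: originally 1_D, 1_E; after sorting 1_D, 1_E -> order preserved
  value 2: originally 2_A, 2_C; after sorting 2_A, 2_C -> order preserved
All equal keys kept their original relative order. Merge Sort is stable: when the heads of the two halves are equal the merge takes from the left half first.
Answer: Stable


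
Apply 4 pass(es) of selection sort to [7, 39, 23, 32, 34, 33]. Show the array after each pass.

Pass 1: Select minimum 7 at index 0, swap -> [7, 39, 23, 32, 34, 33]
Pass 2: Select minimum 23 at index 2, swap -> [7, 23, 39, 32, 34, 33]
Pass 3: Select minimum 32 at index 3, swap -> [7, 23, 32, 39, 34, 33]
Pass 4: Select minimum 33 at index 5, swap -> [7, 23, 32, 33, 34, 39]


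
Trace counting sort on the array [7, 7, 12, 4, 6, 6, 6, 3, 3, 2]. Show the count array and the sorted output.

Count array: [0, 0, 1, 2, 1, 0, 3, 2, 0, 0, 0, 0, 1]
(count[i] = number of elements equal to i)
Cumulative count: [0, 0, 1, 3, 4, 4, 7, 9, 9, 9, 9, 9, 10]
Sorted: [2, 3, 3, 4, 6, 6, 6, 7, 7, 12]


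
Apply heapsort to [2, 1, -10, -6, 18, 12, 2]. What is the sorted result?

Build heap: [18, 2, 12, -6, 1, -10, 2]
Extract 18: [12, 2, 2, -6, 1, -10, 18]
Extract 12: [2, 1, 2, -6, -10, 12, 18]
Extract 2: [2, 1, -10, -6, 2, 12, 18]
Extract 2: [1, -6, -10, 2, 2, 12, 18]
Extract 1: [-6, -10, 1, 2, 2, 12, 18]
Extract -6: [-10, -6, 1, 2, 2, 12, 18]


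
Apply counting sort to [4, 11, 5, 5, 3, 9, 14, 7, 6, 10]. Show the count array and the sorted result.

Count array: [0, 0, 0, 1, 1, 2, 1, 1, 0, 1, 1, 1, 0, 0, 1]
(count[i] = number of elements equal to i)
Cumulative count: [0, 0, 0, 1, 2, 4, 5, 6, 6, 7, 8, 9, 9, 9, 10]
Sorted: [3, 4, 5, 5, 6, 7, 9, 10, 11, 14]


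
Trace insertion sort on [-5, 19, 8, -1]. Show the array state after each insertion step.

First element -5 is already 'sorted'
Insert 19: shifted 0 elements -> [-5, 19, 8, -1]
Insert 8: shifted 1 elements -> [-5, 8, 19, -1]
Insert -1: shifted 2 elements -> [-5, -1, 8, 19]


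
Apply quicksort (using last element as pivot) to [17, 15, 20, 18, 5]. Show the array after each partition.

Partition 1: pivot=5 at index 0 -> [5, 15, 20, 18, 17]
Partition 2: pivot=17 at index 2 -> [5, 15, 17, 18, 20]
Partition 3: pivot=20 at index 4 -> [5, 15, 17, 18, 20]


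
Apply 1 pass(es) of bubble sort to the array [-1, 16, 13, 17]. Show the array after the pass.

After pass 1: [-1, 13, 16, 17] (1 swaps)
Total swaps: 1


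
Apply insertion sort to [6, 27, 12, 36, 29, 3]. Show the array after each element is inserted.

First element 6 is already 'sorted'
Insert 27: shifted 0 elements -> [6, 27, 12, 36, 29, 3]
Insert 12: shifted 1 elements -> [6, 12, 27, 36, 29, 3]
Insert 36: shifted 0 elements -> [6, 12, 27, 36, 29, 3]
Insert 29: shifted 1 elements -> [6, 12, 27, 29, 36, 3]
Insert 3: shifted 5 elements -> [3, 6, 12, 27, 29, 36]


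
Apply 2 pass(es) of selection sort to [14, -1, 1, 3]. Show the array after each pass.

Pass 1: Select minimum -1 at index 1, swap -> [-1, 14, 1, 3]
Pass 2: Select minimum 1 at index 2, swap -> [-1, 1, 14, 3]


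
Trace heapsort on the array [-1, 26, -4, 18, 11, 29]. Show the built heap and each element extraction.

Build heap: [29, 26, -1, 18, 11, -4]
Extract 29: [26, 18, -1, -4, 11, 29]
Extract 26: [18, 11, -1, -4, 26, 29]
Extract 18: [11, -4, -1, 18, 26, 29]
Extract 11: [-1, -4, 11, 18, 26, 29]
Extract -1: [-4, -1, 11, 18, 26, 29]


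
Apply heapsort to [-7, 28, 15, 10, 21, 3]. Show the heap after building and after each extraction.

Build heap: [28, 21, 15, 10, -7, 3]
Extract 28: [21, 10, 15, 3, -7, 28]
Extract 21: [15, 10, -7, 3, 21, 28]
Extract 15: [10, 3, -7, 15, 21, 28]
Extract 10: [3, -7, 10, 15, 21, 28]
Extract 3: [-7, 3, 10, 15, 21, 28]


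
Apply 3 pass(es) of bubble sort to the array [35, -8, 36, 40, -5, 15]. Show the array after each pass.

After pass 1: [-8, 35, 36, -5, 15, 40] (3 swaps)
After pass 2: [-8, 35, -5, 15, 36, 40] (2 swaps)
After pass 3: [-8, -5, 15, 35, 36, 40] (2 swaps)
Total swaps: 7


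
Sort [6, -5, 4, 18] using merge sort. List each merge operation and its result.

Divide and conquer:
  Merge [6] + [-5] -> [-5, 6]
  Merge [4] + [18] -> [4, 18]
  Merge [-5, 6] + [4, 18] -> [-5, 4, 6, 18]


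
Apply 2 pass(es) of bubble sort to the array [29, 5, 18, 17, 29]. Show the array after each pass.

After pass 1: [5, 18, 17, 29, 29] (3 swaps)
After pass 2: [5, 17, 18, 29, 29] (1 swaps)
Total swaps: 4


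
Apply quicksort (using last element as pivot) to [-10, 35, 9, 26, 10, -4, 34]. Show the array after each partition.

Partition 1: pivot=34 at index 5 -> [-10, 9, 26, 10, -4, 34, 35]
Partition 2: pivot=-4 at index 1 -> [-10, -4, 26, 10, 9, 34, 35]
Partition 3: pivot=9 at index 2 -> [-10, -4, 9, 10, 26, 34, 35]
Partition 4: pivot=26 at index 4 -> [-10, -4, 9, 10, 26, 34, 35]


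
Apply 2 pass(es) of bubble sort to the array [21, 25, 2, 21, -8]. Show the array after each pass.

After pass 1: [21, 2, 21, -8, 25] (3 swaps)
After pass 2: [2, 21, -8, 21, 25] (2 swaps)
Total swaps: 5


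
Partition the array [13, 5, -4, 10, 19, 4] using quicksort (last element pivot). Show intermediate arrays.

Partition 1: pivot=4 at index 1 -> [-4, 4, 13, 10, 19, 5]
Partition 2: pivot=5 at index 2 -> [-4, 4, 5, 10, 19, 13]
Partition 3: pivot=13 at index 4 -> [-4, 4, 5, 10, 13, 19]


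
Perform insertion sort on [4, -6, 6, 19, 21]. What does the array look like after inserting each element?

First element 4 is already 'sorted'
Insert -6: shifted 1 elements -> [-6, 4, 6, 19, 21]
Insert 6: shifted 0 elements -> [-6, 4, 6, 19, 21]
Insert 19: shifted 0 elements -> [-6, 4, 6, 19, 21]
Insert 21: shifted 0 elements -> [-6, 4, 6, 19, 21]


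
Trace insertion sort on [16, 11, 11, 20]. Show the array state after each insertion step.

First element 16 is already 'sorted'
Insert 11: shifted 1 elements -> [11, 16, 11, 20]
Insert 11: shifted 1 elements -> [11, 11, 16, 20]
Insert 20: shifted 0 elements -> [11, 11, 16, 20]


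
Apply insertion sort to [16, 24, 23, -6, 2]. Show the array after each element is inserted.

First element 16 is already 'sorted'
Insert 24: shifted 0 elements -> [16, 24, 23, -6, 2]
Insert 23: shifted 1 elements -> [16, 23, 24, -6, 2]
Insert -6: shifted 3 elements -> [-6, 16, 23, 24, 2]
Insert 2: shifted 3 elements -> [-6, 2, 16, 23, 24]


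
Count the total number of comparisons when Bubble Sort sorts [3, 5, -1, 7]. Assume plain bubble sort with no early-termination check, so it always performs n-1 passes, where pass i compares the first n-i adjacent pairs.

Pass 1: compare adjacent pairs (0,1)..(2,3) = 3 comparison(s), 1 swap(s) -> [3, -1, 5, 7]
Pass 2: compare adjacent pairs (0,1)..(1,2) = 2 comparison(s), 1 swap(s) -> [-1, 3, 5, 7]
Pass 3: compare adjacent pairs (0,1)..(0,1) = 1 comparison(s), 0 swap(s) -> [-1, 3, 5, 7]
Total comparisons: 3 + 2 + 1 = 6


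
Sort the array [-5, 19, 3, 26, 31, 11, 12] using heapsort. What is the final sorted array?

Build heap: [31, 26, 12, -5, 19, 11, 3]
Extract 31: [26, 19, 12, -5, 3, 11, 31]
Extract 26: [19, 11, 12, -5, 3, 26, 31]
Extract 19: [12, 11, 3, -5, 19, 26, 31]
Extract 12: [11, -5, 3, 12, 19, 26, 31]
Extract 11: [3, -5, 11, 12, 19, 26, 31]
Extract 3: [-5, 3, 11, 12, 19, 26, 31]


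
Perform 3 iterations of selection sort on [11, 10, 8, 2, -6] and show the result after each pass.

Pass 1: Select minimum -6 at index 4, swap -> [-6, 10, 8, 2, 11]
Pass 2: Select minimum 2 at index 3, swap -> [-6, 2, 8, 10, 11]
Pass 3: Select minimum 8 at index 2, swap -> [-6, 2, 8, 10, 11]


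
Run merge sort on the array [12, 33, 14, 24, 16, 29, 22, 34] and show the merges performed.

Divide and conquer:
  Merge [12] + [33] -> [12, 33]
  Merge [14] + [24] -> [14, 24]
  Merge [12, 33] + [14, 24] -> [12, 14, 24, 33]
  Merge [16] + [29] -> [16, 29]
  Merge [22] + [34] -> [22, 34]
  Merge [16, 29] + [22, 34] -> [16, 22, 29, 34]
  Merge [12, 14, 24, 33] + [16, 22, 29, 34] -> [12, 14, 16, 22, 24, 29, 33, 34]


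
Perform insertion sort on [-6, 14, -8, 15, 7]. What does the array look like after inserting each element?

First element -6 is already 'sorted'
Insert 14: shifted 0 elements -> [-6, 14, -8, 15, 7]
Insert -8: shifted 2 elements -> [-8, -6, 14, 15, 7]
Insert 15: shifted 0 elements -> [-8, -6, 14, 15, 7]
Insert 7: shifted 2 elements -> [-8, -6, 7, 14, 15]


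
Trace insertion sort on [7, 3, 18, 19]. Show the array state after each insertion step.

First element 7 is already 'sorted'
Insert 3: shifted 1 elements -> [3, 7, 18, 19]
Insert 18: shifted 0 elements -> [3, 7, 18, 19]
Insert 19: shifted 0 elements -> [3, 7, 18, 19]


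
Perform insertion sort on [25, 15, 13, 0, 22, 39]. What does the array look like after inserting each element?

First element 25 is already 'sorted'
Insert 15: shifted 1 elements -> [15, 25, 13, 0, 22, 39]
Insert 13: shifted 2 elements -> [13, 15, 25, 0, 22, 39]
Insert 0: shifted 3 elements -> [0, 13, 15, 25, 22, 39]
Insert 22: shifted 1 elements -> [0, 13, 15, 22, 25, 39]
Insert 39: shifted 0 elements -> [0, 13, 15, 22, 25, 39]


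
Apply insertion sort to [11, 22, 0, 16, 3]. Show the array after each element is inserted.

First element 11 is already 'sorted'
Insert 22: shifted 0 elements -> [11, 22, 0, 16, 3]
Insert 0: shifted 2 elements -> [0, 11, 22, 16, 3]
Insert 16: shifted 1 elements -> [0, 11, 16, 22, 3]
Insert 3: shifted 3 elements -> [0, 3, 11, 16, 22]


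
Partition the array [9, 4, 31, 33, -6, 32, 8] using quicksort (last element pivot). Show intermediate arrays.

Partition 1: pivot=8 at index 2 -> [4, -6, 8, 33, 9, 32, 31]
Partition 2: pivot=-6 at index 0 -> [-6, 4, 8, 33, 9, 32, 31]
Partition 3: pivot=31 at index 4 -> [-6, 4, 8, 9, 31, 32, 33]
Partition 4: pivot=33 at index 6 -> [-6, 4, 8, 9, 31, 32, 33]


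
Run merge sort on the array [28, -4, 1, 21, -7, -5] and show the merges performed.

Divide and conquer:
  Merge [-4] + [1] -> [-4, 1]
  Merge [28] + [-4, 1] -> [-4, 1, 28]
  Merge [-7] + [-5] -> [-7, -5]
  Merge [21] + [-7, -5] -> [-7, -5, 21]
  Merge [-4, 1, 28] + [-7, -5, 21] -> [-7, -5, -4, 1, 21, 28]


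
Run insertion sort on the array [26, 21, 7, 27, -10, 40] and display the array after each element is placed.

First element 26 is already 'sorted'
Insert 21: shifted 1 elements -> [21, 26, 7, 27, -10, 40]
Insert 7: shifted 2 elements -> [7, 21, 26, 27, -10, 40]
Insert 27: shifted 0 elements -> [7, 21, 26, 27, -10, 40]
Insert -10: shifted 4 elements -> [-10, 7, 21, 26, 27, 40]
Insert 40: shifted 0 elements -> [-10, 7, 21, 26, 27, 40]


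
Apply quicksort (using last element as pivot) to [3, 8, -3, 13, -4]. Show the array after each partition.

Partition 1: pivot=-4 at index 0 -> [-4, 8, -3, 13, 3]
Partition 2: pivot=3 at index 2 -> [-4, -3, 3, 13, 8]
Partition 3: pivot=8 at index 3 -> [-4, -3, 3, 8, 13]


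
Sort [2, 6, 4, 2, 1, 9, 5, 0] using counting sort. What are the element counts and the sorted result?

Count array: [1, 1, 2, 0, 1, 1, 1, 0, 0, 1]
(count[i] = number of elements equal to i)
Cumulative count: [1, 2, 4, 4, 5, 6, 7, 7, 7, 8]
Sorted: [0, 1, 2, 2, 4, 5, 6, 9]


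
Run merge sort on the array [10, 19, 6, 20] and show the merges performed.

Divide and conquer:
  Merge [10] + [19] -> [10, 19]
  Merge [6] + [20] -> [6, 20]
  Merge [10, 19] + [6, 20] -> [6, 10, 19, 20]


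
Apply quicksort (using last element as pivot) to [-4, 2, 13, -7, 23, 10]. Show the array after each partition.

Partition 1: pivot=10 at index 3 -> [-4, 2, -7, 10, 23, 13]
Partition 2: pivot=-7 at index 0 -> [-7, 2, -4, 10, 23, 13]
Partition 3: pivot=-4 at index 1 -> [-7, -4, 2, 10, 23, 13]
Partition 4: pivot=13 at index 4 -> [-7, -4, 2, 10, 13, 23]


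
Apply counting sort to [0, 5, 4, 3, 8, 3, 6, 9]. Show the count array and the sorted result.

Count array: [1, 0, 0, 2, 1, 1, 1, 0, 1, 1]
(count[i] = number of elements equal to i)
Cumulative count: [1, 1, 1, 3, 4, 5, 6, 6, 7, 8]
Sorted: [0, 3, 3, 4, 5, 6, 8, 9]


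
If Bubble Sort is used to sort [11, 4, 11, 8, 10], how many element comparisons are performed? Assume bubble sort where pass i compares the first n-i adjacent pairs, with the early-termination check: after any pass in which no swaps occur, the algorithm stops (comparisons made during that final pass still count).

Pass 1: compare adjacent pairs (0,1)..(3,4) = 4 comparison(s), 3 swap(s) -> [4, 11, 8, 10, 11]
Pass 2: compare adjacent pairs (0,1)..(2,3) = 3 comparison(s), 2 swap(s) -> [4, 8, 10, 11, 11]
Pass 3: compare adjacent pairs (0,1)..(1,2) = 2 comparison(s), 0 swap(s) -> [4, 8, 10, 11, 11]
No swaps in this pass, so bubble sort stops here.
Total comparisons: 4 + 3 + 2 = 9


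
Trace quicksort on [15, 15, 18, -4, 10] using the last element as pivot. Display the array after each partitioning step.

Partition 1: pivot=10 at index 1 -> [-4, 10, 18, 15, 15]
Partition 2: pivot=15 at index 3 -> [-4, 10, 15, 15, 18]


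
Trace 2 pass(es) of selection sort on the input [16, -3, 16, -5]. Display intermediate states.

Pass 1: Select minimum -5 at index 3, swap -> [-5, -3, 16, 16]
Pass 2: Select minimum -3 at index 1, swap -> [-5, -3, 16, 16]


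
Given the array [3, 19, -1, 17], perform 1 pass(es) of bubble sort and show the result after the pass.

After pass 1: [3, -1, 17, 19] (2 swaps)
Total swaps: 2


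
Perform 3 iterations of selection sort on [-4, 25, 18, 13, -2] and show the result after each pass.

Pass 1: Select minimum -4 at index 0, swap -> [-4, 25, 18, 13, -2]
Pass 2: Select minimum -2 at index 4, swap -> [-4, -2, 18, 13, 25]
Pass 3: Select minimum 13 at index 3, swap -> [-4, -2, 13, 18, 25]


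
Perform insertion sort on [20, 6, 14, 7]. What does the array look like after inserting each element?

First element 20 is already 'sorted'
Insert 6: shifted 1 elements -> [6, 20, 14, 7]
Insert 14: shifted 1 elements -> [6, 14, 20, 7]
Insert 7: shifted 2 elements -> [6, 7, 14, 20]


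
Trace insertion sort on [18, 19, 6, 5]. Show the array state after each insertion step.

First element 18 is already 'sorted'
Insert 19: shifted 0 elements -> [18, 19, 6, 5]
Insert 6: shifted 2 elements -> [6, 18, 19, 5]
Insert 5: shifted 3 elements -> [5, 6, 18, 19]


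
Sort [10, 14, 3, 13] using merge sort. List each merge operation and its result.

Divide and conquer:
  Merge [10] + [14] -> [10, 14]
  Merge [3] + [13] -> [3, 13]
  Merge [10, 14] + [3, 13] -> [3, 10, 13, 14]


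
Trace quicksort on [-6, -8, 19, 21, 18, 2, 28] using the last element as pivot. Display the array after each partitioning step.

Partition 1: pivot=28 at index 6 -> [-6, -8, 19, 21, 18, 2, 28]
Partition 2: pivot=2 at index 2 -> [-6, -8, 2, 21, 18, 19, 28]
Partition 3: pivot=-8 at index 0 -> [-8, -6, 2, 21, 18, 19, 28]
Partition 4: pivot=19 at index 4 -> [-8, -6, 2, 18, 19, 21, 28]


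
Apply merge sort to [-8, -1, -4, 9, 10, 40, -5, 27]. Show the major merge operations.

Divide and conquer:
  Merge [-8] + [-1] -> [-8, -1]
  Merge [-4] + [9] -> [-4, 9]
  Merge [-8, -1] + [-4, 9] -> [-8, -4, -1, 9]
  Merge [10] + [40] -> [10, 40]
  Merge [-5] + [27] -> [-5, 27]
  Merge [10, 40] + [-5, 27] -> [-5, 10, 27, 40]
  Merge [-8, -4, -1, 9] + [-5, 10, 27, 40] -> [-8, -5, -4, -1, 9, 10, 27, 40]


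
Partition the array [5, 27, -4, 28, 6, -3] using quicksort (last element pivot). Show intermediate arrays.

Partition 1: pivot=-3 at index 1 -> [-4, -3, 5, 28, 6, 27]
Partition 2: pivot=27 at index 4 -> [-4, -3, 5, 6, 27, 28]
Partition 3: pivot=6 at index 3 -> [-4, -3, 5, 6, 27, 28]


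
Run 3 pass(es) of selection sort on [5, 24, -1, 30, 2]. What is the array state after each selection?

Pass 1: Select minimum -1 at index 2, swap -> [-1, 24, 5, 30, 2]
Pass 2: Select minimum 2 at index 4, swap -> [-1, 2, 5, 30, 24]
Pass 3: Select minimum 5 at index 2, swap -> [-1, 2, 5, 30, 24]


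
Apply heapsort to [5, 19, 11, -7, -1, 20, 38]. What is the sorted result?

Build heap: [38, 19, 20, -7, -1, 5, 11]
Extract 38: [20, 19, 11, -7, -1, 5, 38]
Extract 20: [19, 5, 11, -7, -1, 20, 38]
Extract 19: [11, 5, -1, -7, 19, 20, 38]
Extract 11: [5, -7, -1, 11, 19, 20, 38]
Extract 5: [-1, -7, 5, 11, 19, 20, 38]
Extract -1: [-7, -1, 5, 11, 19, 20, 38]


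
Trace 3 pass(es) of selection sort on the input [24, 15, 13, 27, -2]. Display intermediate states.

Pass 1: Select minimum -2 at index 4, swap -> [-2, 15, 13, 27, 24]
Pass 2: Select minimum 13 at index 2, swap -> [-2, 13, 15, 27, 24]
Pass 3: Select minimum 15 at index 2, swap -> [-2, 13, 15, 27, 24]


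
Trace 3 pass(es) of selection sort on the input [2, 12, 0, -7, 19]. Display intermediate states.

Pass 1: Select minimum -7 at index 3, swap -> [-7, 12, 0, 2, 19]
Pass 2: Select minimum 0 at index 2, swap -> [-7, 0, 12, 2, 19]
Pass 3: Select minimum 2 at index 3, swap -> [-7, 0, 2, 12, 19]


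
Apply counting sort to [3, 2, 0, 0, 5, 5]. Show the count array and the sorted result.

Count array: [2, 0, 1, 1, 0, 2]
(count[i] = number of elements equal to i)
Cumulative count: [2, 2, 3, 4, 4, 6]
Sorted: [0, 0, 2, 3, 5, 5]


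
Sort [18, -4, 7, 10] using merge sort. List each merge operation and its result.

Divide and conquer:
  Merge [18] + [-4] -> [-4, 18]
  Merge [7] + [10] -> [7, 10]
  Merge [-4, 18] + [7, 10] -> [-4, 7, 10, 18]


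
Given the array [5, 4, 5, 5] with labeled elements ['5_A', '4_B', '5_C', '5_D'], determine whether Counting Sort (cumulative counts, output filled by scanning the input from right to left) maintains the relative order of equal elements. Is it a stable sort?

Trace Counting Sort on the labeled array (the key is the number; the letter only tracks identity):
  Counts for values 0..5: [0, 0, 0, 0, 1, 3]
  Cumulative counts: [0, 0, 0, 0, 1, 4]
  Scan right to left: place 5_D at output index 3
  Scan right to left: place 5_C at output index 2
  Scan right to left: place 4_B at output index 0
  Scan right to left: place 5_A at output index 1
  Output: [4_B, 5_A, 5_C, 5_D]
Equal keys:
  value 5: originally 5_A, 5_C, 5_D; after sorting 5_A, 5_C, 5_D -> order preserved
All equal keys kept their original relative order. Counting Sort is stable: scanning the input right to left with decreasing cumulative counts places later duplicates at later output positions.
Answer: Stable


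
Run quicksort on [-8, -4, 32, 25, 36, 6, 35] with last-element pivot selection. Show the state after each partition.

Partition 1: pivot=35 at index 5 -> [-8, -4, 32, 25, 6, 35, 36]
Partition 2: pivot=6 at index 2 -> [-8, -4, 6, 25, 32, 35, 36]
Partition 3: pivot=-4 at index 1 -> [-8, -4, 6, 25, 32, 35, 36]
Partition 4: pivot=32 at index 4 -> [-8, -4, 6, 25, 32, 35, 36]


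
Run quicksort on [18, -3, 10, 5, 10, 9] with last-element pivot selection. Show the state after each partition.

Partition 1: pivot=9 at index 2 -> [-3, 5, 9, 18, 10, 10]
Partition 2: pivot=5 at index 1 -> [-3, 5, 9, 18, 10, 10]
Partition 3: pivot=10 at index 4 -> [-3, 5, 9, 10, 10, 18]


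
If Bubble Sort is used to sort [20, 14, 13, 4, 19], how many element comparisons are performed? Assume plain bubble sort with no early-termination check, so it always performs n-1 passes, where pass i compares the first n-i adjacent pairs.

Pass 1: compare adjacent pairs (0,1)..(3,4) = 4 comparison(s), 4 swap(s) -> [14, 13, 4, 19, 20]
Pass 2: compare adjacent pairs (0,1)..(2,3) = 3 comparison(s), 2 swap(s) -> [13, 4, 14, 19, 20]
Pass 3: compare adjacent pairs (0,1)..(1,2) = 2 comparison(s), 1 swap(s) -> [4, 13, 14, 19, 20]
Pass 4: compare adjacent pairs (0,1)..(0,1) = 1 comparison(s), 0 swap(s) -> [4, 13, 14, 19, 20]
Total comparisons: 4 + 3 + 2 + 1 = 10


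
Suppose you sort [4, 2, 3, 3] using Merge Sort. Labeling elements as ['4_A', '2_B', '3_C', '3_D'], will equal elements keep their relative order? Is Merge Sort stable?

Trace Merge Sort on the labeled array (the key is the number; the letter only tracks identity):
  Merge [4_A] + [2_B] -> [2_B, 4_A]
  Merge [3_C] + [3_D] -> [3_C, 3_D]
  Merge [2_B, 4_A] + [3_C, 3_D] -> [2_B, 3_C, 3_D, 4_A]
Final order: [2_B, 3_C, 3_D, 4_A]
Equal keys:
  value 3: originally 3_C, 3_D; after sorting 3_C, 3_D -> order preserved
All equal keys kept their original relative order. Merge Sort is stable: when the heads of the two halves are equal the merge takes from the left half first.
Answer: Stable


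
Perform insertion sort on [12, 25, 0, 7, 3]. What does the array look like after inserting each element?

First element 12 is already 'sorted'
Insert 25: shifted 0 elements -> [12, 25, 0, 7, 3]
Insert 0: shifted 2 elements -> [0, 12, 25, 7, 3]
Insert 7: shifted 2 elements -> [0, 7, 12, 25, 3]
Insert 3: shifted 3 elements -> [0, 3, 7, 12, 25]


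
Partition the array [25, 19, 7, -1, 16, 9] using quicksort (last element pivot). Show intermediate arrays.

Partition 1: pivot=9 at index 2 -> [7, -1, 9, 19, 16, 25]
Partition 2: pivot=-1 at index 0 -> [-1, 7, 9, 19, 16, 25]
Partition 3: pivot=25 at index 5 -> [-1, 7, 9, 19, 16, 25]
Partition 4: pivot=16 at index 3 -> [-1, 7, 9, 16, 19, 25]


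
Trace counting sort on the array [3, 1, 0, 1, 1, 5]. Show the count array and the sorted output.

Count array: [1, 3, 0, 1, 0, 1]
(count[i] = number of elements equal to i)
Cumulative count: [1, 4, 4, 5, 5, 6]
Sorted: [0, 1, 1, 1, 3, 5]


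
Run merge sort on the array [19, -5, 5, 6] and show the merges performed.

Divide and conquer:
  Merge [19] + [-5] -> [-5, 19]
  Merge [5] + [6] -> [5, 6]
  Merge [-5, 19] + [5, 6] -> [-5, 5, 6, 19]


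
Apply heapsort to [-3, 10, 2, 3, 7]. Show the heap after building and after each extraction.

Build heap: [10, 7, 2, 3, -3]
Extract 10: [7, 3, 2, -3, 10]
Extract 7: [3, -3, 2, 7, 10]
Extract 3: [2, -3, 3, 7, 10]
Extract 2: [-3, 2, 3, 7, 10]


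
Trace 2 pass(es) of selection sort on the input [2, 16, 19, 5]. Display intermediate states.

Pass 1: Select minimum 2 at index 0, swap -> [2, 16, 19, 5]
Pass 2: Select minimum 5 at index 3, swap -> [2, 5, 19, 16]


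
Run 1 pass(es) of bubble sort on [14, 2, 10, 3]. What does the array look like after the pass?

After pass 1: [2, 10, 3, 14] (3 swaps)
Total swaps: 3


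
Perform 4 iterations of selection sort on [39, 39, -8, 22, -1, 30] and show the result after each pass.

Pass 1: Select minimum -8 at index 2, swap -> [-8, 39, 39, 22, -1, 30]
Pass 2: Select minimum -1 at index 4, swap -> [-8, -1, 39, 22, 39, 30]
Pass 3: Select minimum 22 at index 3, swap -> [-8, -1, 22, 39, 39, 30]
Pass 4: Select minimum 30 at index 5, swap -> [-8, -1, 22, 30, 39, 39]


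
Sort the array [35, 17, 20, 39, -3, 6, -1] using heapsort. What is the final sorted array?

Build heap: [39, 35, 20, 17, -3, 6, -1]
Extract 39: [35, 17, 20, -1, -3, 6, 39]
Extract 35: [20, 17, 6, -1, -3, 35, 39]
Extract 20: [17, -1, 6, -3, 20, 35, 39]
Extract 17: [6, -1, -3, 17, 20, 35, 39]
Extract 6: [-1, -3, 6, 17, 20, 35, 39]
Extract -1: [-3, -1, 6, 17, 20, 35, 39]


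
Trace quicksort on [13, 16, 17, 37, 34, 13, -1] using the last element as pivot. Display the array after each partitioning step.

Partition 1: pivot=-1 at index 0 -> [-1, 16, 17, 37, 34, 13, 13]
Partition 2: pivot=13 at index 2 -> [-1, 13, 13, 37, 34, 16, 17]
Partition 3: pivot=17 at index 4 -> [-1, 13, 13, 16, 17, 37, 34]
Partition 4: pivot=34 at index 5 -> [-1, 13, 13, 16, 17, 34, 37]


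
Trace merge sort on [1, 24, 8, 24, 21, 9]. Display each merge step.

Divide and conquer:
  Merge [24] + [8] -> [8, 24]
  Merge [1] + [8, 24] -> [1, 8, 24]
  Merge [21] + [9] -> [9, 21]
  Merge [24] + [9, 21] -> [9, 21, 24]
  Merge [1, 8, 24] + [9, 21, 24] -> [1, 8, 9, 21, 24, 24]


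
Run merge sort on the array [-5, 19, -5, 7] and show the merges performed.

Divide and conquer:
  Merge [-5] + [19] -> [-5, 19]
  Merge [-5] + [7] -> [-5, 7]
  Merge [-5, 19] + [-5, 7] -> [-5, -5, 7, 19]
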